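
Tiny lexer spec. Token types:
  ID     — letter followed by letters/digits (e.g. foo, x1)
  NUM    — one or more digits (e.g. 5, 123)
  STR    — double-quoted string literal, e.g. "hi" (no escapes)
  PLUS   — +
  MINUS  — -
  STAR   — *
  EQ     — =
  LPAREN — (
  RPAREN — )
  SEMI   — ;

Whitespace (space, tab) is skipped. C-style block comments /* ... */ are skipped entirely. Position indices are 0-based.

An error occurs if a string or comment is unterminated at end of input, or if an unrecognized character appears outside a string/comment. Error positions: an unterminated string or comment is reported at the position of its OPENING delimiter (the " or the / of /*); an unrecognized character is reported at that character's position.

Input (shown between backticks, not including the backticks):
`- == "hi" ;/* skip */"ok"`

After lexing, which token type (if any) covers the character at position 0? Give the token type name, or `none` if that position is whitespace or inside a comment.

pos=0: emit MINUS '-'
pos=2: emit EQ '='
pos=3: emit EQ '='
pos=5: enter STRING mode
pos=5: emit STR "hi" (now at pos=9)
pos=10: emit SEMI ';'
pos=11: enter COMMENT mode (saw '/*')
exit COMMENT mode (now at pos=21)
pos=21: enter STRING mode
pos=21: emit STR "ok" (now at pos=25)
DONE. 6 tokens: [MINUS, EQ, EQ, STR, SEMI, STR]
Position 0: char is '-' -> MINUS

Answer: MINUS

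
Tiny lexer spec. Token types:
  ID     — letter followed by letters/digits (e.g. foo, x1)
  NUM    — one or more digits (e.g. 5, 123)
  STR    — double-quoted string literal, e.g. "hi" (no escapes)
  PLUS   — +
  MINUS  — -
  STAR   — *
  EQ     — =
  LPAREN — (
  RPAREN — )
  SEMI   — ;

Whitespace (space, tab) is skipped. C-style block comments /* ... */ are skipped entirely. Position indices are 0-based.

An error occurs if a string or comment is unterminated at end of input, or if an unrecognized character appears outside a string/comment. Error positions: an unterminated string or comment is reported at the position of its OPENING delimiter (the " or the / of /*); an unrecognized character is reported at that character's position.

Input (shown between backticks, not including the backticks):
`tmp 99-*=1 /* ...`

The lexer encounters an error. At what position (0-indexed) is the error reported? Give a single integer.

pos=0: emit ID 'tmp' (now at pos=3)
pos=4: emit NUM '99' (now at pos=6)
pos=6: emit MINUS '-'
pos=7: emit STAR '*'
pos=8: emit EQ '='
pos=9: emit NUM '1' (now at pos=10)
pos=11: enter COMMENT mode (saw '/*')
pos=11: ERROR — unterminated comment (reached EOF)

Answer: 11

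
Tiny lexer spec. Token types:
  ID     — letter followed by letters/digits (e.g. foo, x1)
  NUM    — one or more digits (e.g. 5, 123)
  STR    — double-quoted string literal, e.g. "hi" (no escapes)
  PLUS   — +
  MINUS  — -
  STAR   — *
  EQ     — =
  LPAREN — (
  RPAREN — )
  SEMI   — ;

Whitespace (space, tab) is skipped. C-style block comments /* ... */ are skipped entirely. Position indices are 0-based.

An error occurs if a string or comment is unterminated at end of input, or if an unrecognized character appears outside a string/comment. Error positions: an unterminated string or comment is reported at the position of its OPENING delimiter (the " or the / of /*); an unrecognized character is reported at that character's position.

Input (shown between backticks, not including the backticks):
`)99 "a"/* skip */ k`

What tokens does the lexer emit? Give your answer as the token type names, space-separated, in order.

pos=0: emit RPAREN ')'
pos=1: emit NUM '99' (now at pos=3)
pos=4: enter STRING mode
pos=4: emit STR "a" (now at pos=7)
pos=7: enter COMMENT mode (saw '/*')
exit COMMENT mode (now at pos=17)
pos=18: emit ID 'k' (now at pos=19)
DONE. 4 tokens: [RPAREN, NUM, STR, ID]

Answer: RPAREN NUM STR ID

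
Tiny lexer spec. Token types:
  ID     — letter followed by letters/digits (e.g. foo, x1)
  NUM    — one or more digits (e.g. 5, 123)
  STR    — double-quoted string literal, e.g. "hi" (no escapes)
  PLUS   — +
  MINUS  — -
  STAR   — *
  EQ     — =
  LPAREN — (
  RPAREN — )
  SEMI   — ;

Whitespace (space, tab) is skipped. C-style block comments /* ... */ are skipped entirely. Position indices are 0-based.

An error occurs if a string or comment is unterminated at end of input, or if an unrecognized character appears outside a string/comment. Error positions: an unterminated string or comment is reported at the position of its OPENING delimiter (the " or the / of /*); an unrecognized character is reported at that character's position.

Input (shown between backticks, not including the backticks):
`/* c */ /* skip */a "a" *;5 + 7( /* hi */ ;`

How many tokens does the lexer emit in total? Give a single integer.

pos=0: enter COMMENT mode (saw '/*')
exit COMMENT mode (now at pos=7)
pos=8: enter COMMENT mode (saw '/*')
exit COMMENT mode (now at pos=18)
pos=18: emit ID 'a' (now at pos=19)
pos=20: enter STRING mode
pos=20: emit STR "a" (now at pos=23)
pos=24: emit STAR '*'
pos=25: emit SEMI ';'
pos=26: emit NUM '5' (now at pos=27)
pos=28: emit PLUS '+'
pos=30: emit NUM '7' (now at pos=31)
pos=31: emit LPAREN '('
pos=33: enter COMMENT mode (saw '/*')
exit COMMENT mode (now at pos=41)
pos=42: emit SEMI ';'
DONE. 9 tokens: [ID, STR, STAR, SEMI, NUM, PLUS, NUM, LPAREN, SEMI]

Answer: 9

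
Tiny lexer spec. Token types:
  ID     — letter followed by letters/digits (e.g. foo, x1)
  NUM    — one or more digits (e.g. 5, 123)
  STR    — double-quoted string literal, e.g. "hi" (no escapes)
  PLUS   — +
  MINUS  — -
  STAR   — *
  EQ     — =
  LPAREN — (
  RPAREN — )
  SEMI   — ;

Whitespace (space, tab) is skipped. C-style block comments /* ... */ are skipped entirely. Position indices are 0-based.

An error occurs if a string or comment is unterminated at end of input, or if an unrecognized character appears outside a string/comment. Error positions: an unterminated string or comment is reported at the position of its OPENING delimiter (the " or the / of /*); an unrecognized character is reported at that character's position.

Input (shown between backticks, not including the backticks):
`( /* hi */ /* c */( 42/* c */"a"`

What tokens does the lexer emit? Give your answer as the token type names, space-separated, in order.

Answer: LPAREN LPAREN NUM STR

Derivation:
pos=0: emit LPAREN '('
pos=2: enter COMMENT mode (saw '/*')
exit COMMENT mode (now at pos=10)
pos=11: enter COMMENT mode (saw '/*')
exit COMMENT mode (now at pos=18)
pos=18: emit LPAREN '('
pos=20: emit NUM '42' (now at pos=22)
pos=22: enter COMMENT mode (saw '/*')
exit COMMENT mode (now at pos=29)
pos=29: enter STRING mode
pos=29: emit STR "a" (now at pos=32)
DONE. 4 tokens: [LPAREN, LPAREN, NUM, STR]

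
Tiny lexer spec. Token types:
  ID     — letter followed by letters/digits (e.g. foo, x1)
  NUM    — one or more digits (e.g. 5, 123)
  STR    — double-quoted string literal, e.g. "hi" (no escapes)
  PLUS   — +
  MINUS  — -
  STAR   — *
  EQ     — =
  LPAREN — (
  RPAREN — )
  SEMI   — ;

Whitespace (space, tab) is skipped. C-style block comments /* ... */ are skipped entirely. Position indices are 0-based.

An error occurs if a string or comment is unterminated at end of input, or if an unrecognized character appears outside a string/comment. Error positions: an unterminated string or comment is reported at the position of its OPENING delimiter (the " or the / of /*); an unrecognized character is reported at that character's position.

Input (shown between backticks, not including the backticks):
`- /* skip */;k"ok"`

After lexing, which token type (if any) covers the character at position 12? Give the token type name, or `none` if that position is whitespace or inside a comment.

Answer: SEMI

Derivation:
pos=0: emit MINUS '-'
pos=2: enter COMMENT mode (saw '/*')
exit COMMENT mode (now at pos=12)
pos=12: emit SEMI ';'
pos=13: emit ID 'k' (now at pos=14)
pos=14: enter STRING mode
pos=14: emit STR "ok" (now at pos=18)
DONE. 4 tokens: [MINUS, SEMI, ID, STR]
Position 12: char is ';' -> SEMI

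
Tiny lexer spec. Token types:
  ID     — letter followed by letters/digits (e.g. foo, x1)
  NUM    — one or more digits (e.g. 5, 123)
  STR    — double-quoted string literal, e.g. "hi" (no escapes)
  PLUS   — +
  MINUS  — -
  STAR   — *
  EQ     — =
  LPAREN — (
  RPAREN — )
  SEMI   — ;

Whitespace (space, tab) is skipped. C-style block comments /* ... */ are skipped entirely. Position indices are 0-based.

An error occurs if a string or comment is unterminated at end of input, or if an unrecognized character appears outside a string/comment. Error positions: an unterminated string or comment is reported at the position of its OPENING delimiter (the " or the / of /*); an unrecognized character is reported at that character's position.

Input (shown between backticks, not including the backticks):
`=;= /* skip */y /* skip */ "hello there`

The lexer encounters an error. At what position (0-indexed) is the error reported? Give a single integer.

pos=0: emit EQ '='
pos=1: emit SEMI ';'
pos=2: emit EQ '='
pos=4: enter COMMENT mode (saw '/*')
exit COMMENT mode (now at pos=14)
pos=14: emit ID 'y' (now at pos=15)
pos=16: enter COMMENT mode (saw '/*')
exit COMMENT mode (now at pos=26)
pos=27: enter STRING mode
pos=27: ERROR — unterminated string

Answer: 27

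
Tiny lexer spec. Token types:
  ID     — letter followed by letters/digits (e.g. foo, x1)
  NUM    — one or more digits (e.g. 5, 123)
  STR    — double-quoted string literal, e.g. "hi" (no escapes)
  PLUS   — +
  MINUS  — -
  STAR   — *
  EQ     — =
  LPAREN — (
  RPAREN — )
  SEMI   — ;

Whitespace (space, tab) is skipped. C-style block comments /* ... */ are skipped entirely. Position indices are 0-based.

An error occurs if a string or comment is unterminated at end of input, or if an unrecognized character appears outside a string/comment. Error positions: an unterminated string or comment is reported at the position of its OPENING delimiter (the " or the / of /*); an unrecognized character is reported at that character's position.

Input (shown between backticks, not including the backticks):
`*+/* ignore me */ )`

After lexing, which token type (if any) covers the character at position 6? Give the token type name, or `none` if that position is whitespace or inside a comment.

pos=0: emit STAR '*'
pos=1: emit PLUS '+'
pos=2: enter COMMENT mode (saw '/*')
exit COMMENT mode (now at pos=17)
pos=18: emit RPAREN ')'
DONE. 3 tokens: [STAR, PLUS, RPAREN]
Position 6: char is 'g' -> none

Answer: none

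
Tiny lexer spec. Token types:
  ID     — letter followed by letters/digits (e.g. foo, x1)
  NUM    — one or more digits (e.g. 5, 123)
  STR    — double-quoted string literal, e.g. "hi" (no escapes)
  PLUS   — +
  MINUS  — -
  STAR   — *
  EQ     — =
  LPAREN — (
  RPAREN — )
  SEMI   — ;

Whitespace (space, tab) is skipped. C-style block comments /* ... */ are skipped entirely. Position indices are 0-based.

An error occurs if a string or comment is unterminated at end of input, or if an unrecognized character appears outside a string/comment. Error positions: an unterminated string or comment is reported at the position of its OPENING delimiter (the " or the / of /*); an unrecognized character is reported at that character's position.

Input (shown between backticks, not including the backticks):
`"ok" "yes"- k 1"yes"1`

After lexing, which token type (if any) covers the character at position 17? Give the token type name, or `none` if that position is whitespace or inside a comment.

Answer: STR

Derivation:
pos=0: enter STRING mode
pos=0: emit STR "ok" (now at pos=4)
pos=5: enter STRING mode
pos=5: emit STR "yes" (now at pos=10)
pos=10: emit MINUS '-'
pos=12: emit ID 'k' (now at pos=13)
pos=14: emit NUM '1' (now at pos=15)
pos=15: enter STRING mode
pos=15: emit STR "yes" (now at pos=20)
pos=20: emit NUM '1' (now at pos=21)
DONE. 7 tokens: [STR, STR, MINUS, ID, NUM, STR, NUM]
Position 17: char is 'e' -> STR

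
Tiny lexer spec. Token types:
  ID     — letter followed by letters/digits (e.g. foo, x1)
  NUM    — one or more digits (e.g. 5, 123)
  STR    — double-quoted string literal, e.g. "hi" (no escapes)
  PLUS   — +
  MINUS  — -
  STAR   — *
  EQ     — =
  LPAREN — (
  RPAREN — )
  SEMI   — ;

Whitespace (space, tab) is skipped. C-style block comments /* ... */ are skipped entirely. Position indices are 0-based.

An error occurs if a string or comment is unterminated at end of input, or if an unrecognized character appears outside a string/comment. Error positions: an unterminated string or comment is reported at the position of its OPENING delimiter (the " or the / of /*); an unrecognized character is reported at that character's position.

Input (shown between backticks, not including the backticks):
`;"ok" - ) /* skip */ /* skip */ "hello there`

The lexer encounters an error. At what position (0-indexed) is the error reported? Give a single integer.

Answer: 32

Derivation:
pos=0: emit SEMI ';'
pos=1: enter STRING mode
pos=1: emit STR "ok" (now at pos=5)
pos=6: emit MINUS '-'
pos=8: emit RPAREN ')'
pos=10: enter COMMENT mode (saw '/*')
exit COMMENT mode (now at pos=20)
pos=21: enter COMMENT mode (saw '/*')
exit COMMENT mode (now at pos=31)
pos=32: enter STRING mode
pos=32: ERROR — unterminated string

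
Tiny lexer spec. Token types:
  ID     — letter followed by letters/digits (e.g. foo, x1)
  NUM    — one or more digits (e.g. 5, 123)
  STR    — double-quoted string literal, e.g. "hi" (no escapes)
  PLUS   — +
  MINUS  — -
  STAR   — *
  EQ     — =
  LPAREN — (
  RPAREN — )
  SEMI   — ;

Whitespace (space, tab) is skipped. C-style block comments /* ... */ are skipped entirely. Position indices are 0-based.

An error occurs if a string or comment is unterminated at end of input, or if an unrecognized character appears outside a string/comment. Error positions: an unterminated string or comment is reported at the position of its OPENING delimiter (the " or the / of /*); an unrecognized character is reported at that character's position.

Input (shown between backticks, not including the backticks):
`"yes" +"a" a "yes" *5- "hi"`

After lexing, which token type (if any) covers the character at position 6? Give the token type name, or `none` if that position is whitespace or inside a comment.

pos=0: enter STRING mode
pos=0: emit STR "yes" (now at pos=5)
pos=6: emit PLUS '+'
pos=7: enter STRING mode
pos=7: emit STR "a" (now at pos=10)
pos=11: emit ID 'a' (now at pos=12)
pos=13: enter STRING mode
pos=13: emit STR "yes" (now at pos=18)
pos=19: emit STAR '*'
pos=20: emit NUM '5' (now at pos=21)
pos=21: emit MINUS '-'
pos=23: enter STRING mode
pos=23: emit STR "hi" (now at pos=27)
DONE. 9 tokens: [STR, PLUS, STR, ID, STR, STAR, NUM, MINUS, STR]
Position 6: char is '+' -> PLUS

Answer: PLUS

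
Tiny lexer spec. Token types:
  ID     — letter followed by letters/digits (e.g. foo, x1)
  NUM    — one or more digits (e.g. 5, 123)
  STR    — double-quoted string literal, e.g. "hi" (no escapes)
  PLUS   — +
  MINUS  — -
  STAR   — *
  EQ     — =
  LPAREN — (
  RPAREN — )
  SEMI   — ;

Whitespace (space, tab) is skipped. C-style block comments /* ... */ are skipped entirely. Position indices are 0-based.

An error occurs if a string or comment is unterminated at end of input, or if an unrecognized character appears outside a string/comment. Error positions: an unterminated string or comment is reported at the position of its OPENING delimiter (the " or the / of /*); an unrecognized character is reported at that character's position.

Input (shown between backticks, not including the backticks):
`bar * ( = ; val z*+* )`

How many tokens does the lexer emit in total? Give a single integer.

Answer: 11

Derivation:
pos=0: emit ID 'bar' (now at pos=3)
pos=4: emit STAR '*'
pos=6: emit LPAREN '('
pos=8: emit EQ '='
pos=10: emit SEMI ';'
pos=12: emit ID 'val' (now at pos=15)
pos=16: emit ID 'z' (now at pos=17)
pos=17: emit STAR '*'
pos=18: emit PLUS '+'
pos=19: emit STAR '*'
pos=21: emit RPAREN ')'
DONE. 11 tokens: [ID, STAR, LPAREN, EQ, SEMI, ID, ID, STAR, PLUS, STAR, RPAREN]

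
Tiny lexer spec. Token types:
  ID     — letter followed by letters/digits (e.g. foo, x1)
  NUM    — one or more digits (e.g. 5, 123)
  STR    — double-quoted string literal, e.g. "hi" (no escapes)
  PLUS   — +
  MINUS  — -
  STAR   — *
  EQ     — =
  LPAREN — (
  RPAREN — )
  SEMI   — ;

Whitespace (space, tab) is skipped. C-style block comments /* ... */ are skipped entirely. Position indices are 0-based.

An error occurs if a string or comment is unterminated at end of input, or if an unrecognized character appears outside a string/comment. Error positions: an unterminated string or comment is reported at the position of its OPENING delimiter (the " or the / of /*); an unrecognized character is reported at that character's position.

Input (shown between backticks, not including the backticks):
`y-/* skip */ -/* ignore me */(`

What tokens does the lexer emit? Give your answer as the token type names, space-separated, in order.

Answer: ID MINUS MINUS LPAREN

Derivation:
pos=0: emit ID 'y' (now at pos=1)
pos=1: emit MINUS '-'
pos=2: enter COMMENT mode (saw '/*')
exit COMMENT mode (now at pos=12)
pos=13: emit MINUS '-'
pos=14: enter COMMENT mode (saw '/*')
exit COMMENT mode (now at pos=29)
pos=29: emit LPAREN '('
DONE. 4 tokens: [ID, MINUS, MINUS, LPAREN]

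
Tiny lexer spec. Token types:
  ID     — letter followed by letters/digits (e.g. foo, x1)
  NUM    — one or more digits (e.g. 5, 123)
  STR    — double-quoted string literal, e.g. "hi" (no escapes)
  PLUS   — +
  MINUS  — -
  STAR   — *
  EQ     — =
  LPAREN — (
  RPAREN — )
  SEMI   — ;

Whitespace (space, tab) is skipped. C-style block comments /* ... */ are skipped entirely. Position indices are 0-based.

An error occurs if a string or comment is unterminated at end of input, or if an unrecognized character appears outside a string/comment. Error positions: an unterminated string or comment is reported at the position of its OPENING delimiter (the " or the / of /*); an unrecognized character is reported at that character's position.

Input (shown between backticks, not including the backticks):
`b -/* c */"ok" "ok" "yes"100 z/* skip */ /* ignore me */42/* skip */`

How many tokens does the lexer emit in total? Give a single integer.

Answer: 8

Derivation:
pos=0: emit ID 'b' (now at pos=1)
pos=2: emit MINUS '-'
pos=3: enter COMMENT mode (saw '/*')
exit COMMENT mode (now at pos=10)
pos=10: enter STRING mode
pos=10: emit STR "ok" (now at pos=14)
pos=15: enter STRING mode
pos=15: emit STR "ok" (now at pos=19)
pos=20: enter STRING mode
pos=20: emit STR "yes" (now at pos=25)
pos=25: emit NUM '100' (now at pos=28)
pos=29: emit ID 'z' (now at pos=30)
pos=30: enter COMMENT mode (saw '/*')
exit COMMENT mode (now at pos=40)
pos=41: enter COMMENT mode (saw '/*')
exit COMMENT mode (now at pos=56)
pos=56: emit NUM '42' (now at pos=58)
pos=58: enter COMMENT mode (saw '/*')
exit COMMENT mode (now at pos=68)
DONE. 8 tokens: [ID, MINUS, STR, STR, STR, NUM, ID, NUM]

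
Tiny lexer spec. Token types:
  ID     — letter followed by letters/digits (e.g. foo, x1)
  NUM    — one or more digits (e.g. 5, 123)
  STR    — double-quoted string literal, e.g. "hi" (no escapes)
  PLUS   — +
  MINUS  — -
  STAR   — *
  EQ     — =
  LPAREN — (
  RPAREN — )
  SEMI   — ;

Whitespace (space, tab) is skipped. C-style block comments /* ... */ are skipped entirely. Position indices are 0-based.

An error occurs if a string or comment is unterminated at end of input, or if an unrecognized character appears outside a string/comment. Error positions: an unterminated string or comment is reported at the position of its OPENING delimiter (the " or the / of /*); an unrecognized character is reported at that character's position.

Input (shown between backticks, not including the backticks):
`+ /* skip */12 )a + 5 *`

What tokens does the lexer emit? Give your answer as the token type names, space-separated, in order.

Answer: PLUS NUM RPAREN ID PLUS NUM STAR

Derivation:
pos=0: emit PLUS '+'
pos=2: enter COMMENT mode (saw '/*')
exit COMMENT mode (now at pos=12)
pos=12: emit NUM '12' (now at pos=14)
pos=15: emit RPAREN ')'
pos=16: emit ID 'a' (now at pos=17)
pos=18: emit PLUS '+'
pos=20: emit NUM '5' (now at pos=21)
pos=22: emit STAR '*'
DONE. 7 tokens: [PLUS, NUM, RPAREN, ID, PLUS, NUM, STAR]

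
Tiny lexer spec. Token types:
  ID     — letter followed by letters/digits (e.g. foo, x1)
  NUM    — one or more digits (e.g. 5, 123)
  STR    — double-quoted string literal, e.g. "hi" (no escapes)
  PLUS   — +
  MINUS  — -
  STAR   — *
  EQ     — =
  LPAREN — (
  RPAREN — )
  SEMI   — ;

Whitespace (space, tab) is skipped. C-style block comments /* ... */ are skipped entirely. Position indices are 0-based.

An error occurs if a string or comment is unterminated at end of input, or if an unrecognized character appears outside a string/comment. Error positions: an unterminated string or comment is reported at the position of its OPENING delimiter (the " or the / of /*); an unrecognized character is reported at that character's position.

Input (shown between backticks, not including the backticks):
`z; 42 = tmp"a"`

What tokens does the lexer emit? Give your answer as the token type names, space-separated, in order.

pos=0: emit ID 'z' (now at pos=1)
pos=1: emit SEMI ';'
pos=3: emit NUM '42' (now at pos=5)
pos=6: emit EQ '='
pos=8: emit ID 'tmp' (now at pos=11)
pos=11: enter STRING mode
pos=11: emit STR "a" (now at pos=14)
DONE. 6 tokens: [ID, SEMI, NUM, EQ, ID, STR]

Answer: ID SEMI NUM EQ ID STR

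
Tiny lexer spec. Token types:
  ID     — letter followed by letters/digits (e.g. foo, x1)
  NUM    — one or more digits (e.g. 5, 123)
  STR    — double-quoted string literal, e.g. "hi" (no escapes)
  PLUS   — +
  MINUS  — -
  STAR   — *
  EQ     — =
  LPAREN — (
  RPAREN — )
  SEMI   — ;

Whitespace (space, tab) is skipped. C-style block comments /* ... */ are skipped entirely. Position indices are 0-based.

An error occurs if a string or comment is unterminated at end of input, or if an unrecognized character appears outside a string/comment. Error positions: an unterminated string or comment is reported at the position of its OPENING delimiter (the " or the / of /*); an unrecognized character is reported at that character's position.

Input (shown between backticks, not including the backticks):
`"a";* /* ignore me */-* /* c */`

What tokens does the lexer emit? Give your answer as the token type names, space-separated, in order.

Answer: STR SEMI STAR MINUS STAR

Derivation:
pos=0: enter STRING mode
pos=0: emit STR "a" (now at pos=3)
pos=3: emit SEMI ';'
pos=4: emit STAR '*'
pos=6: enter COMMENT mode (saw '/*')
exit COMMENT mode (now at pos=21)
pos=21: emit MINUS '-'
pos=22: emit STAR '*'
pos=24: enter COMMENT mode (saw '/*')
exit COMMENT mode (now at pos=31)
DONE. 5 tokens: [STR, SEMI, STAR, MINUS, STAR]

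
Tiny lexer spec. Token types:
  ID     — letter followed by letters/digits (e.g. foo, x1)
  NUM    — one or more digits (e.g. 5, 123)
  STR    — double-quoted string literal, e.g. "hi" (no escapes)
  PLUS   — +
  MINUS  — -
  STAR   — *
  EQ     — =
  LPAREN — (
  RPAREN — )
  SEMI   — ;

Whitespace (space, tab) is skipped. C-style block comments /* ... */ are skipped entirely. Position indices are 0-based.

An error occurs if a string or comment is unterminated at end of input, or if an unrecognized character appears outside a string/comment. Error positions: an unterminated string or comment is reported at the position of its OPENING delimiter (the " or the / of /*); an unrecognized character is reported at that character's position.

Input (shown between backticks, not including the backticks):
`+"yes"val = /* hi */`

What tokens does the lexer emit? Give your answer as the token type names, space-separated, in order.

Answer: PLUS STR ID EQ

Derivation:
pos=0: emit PLUS '+'
pos=1: enter STRING mode
pos=1: emit STR "yes" (now at pos=6)
pos=6: emit ID 'val' (now at pos=9)
pos=10: emit EQ '='
pos=12: enter COMMENT mode (saw '/*')
exit COMMENT mode (now at pos=20)
DONE. 4 tokens: [PLUS, STR, ID, EQ]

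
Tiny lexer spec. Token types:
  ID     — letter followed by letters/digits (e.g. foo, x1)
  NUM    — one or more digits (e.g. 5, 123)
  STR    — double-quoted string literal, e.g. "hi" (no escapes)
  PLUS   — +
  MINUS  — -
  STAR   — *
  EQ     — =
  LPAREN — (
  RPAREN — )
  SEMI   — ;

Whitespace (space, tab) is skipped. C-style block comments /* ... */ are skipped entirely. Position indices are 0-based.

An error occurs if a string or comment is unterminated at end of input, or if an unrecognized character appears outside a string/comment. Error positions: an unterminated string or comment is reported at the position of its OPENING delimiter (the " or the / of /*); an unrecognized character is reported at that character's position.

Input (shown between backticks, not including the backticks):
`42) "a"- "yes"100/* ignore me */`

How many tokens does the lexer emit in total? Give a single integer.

Answer: 6

Derivation:
pos=0: emit NUM '42' (now at pos=2)
pos=2: emit RPAREN ')'
pos=4: enter STRING mode
pos=4: emit STR "a" (now at pos=7)
pos=7: emit MINUS '-'
pos=9: enter STRING mode
pos=9: emit STR "yes" (now at pos=14)
pos=14: emit NUM '100' (now at pos=17)
pos=17: enter COMMENT mode (saw '/*')
exit COMMENT mode (now at pos=32)
DONE. 6 tokens: [NUM, RPAREN, STR, MINUS, STR, NUM]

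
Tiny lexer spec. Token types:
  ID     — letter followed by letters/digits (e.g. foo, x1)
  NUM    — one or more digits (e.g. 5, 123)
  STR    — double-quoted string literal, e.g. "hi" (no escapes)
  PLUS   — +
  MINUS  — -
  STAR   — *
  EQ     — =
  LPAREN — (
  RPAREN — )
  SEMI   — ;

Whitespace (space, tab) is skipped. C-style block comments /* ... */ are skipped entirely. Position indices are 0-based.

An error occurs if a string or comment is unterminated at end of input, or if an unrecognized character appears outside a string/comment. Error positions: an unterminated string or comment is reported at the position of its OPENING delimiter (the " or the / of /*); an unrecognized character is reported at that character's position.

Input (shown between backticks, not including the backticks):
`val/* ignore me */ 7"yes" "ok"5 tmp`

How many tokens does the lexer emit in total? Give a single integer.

pos=0: emit ID 'val' (now at pos=3)
pos=3: enter COMMENT mode (saw '/*')
exit COMMENT mode (now at pos=18)
pos=19: emit NUM '7' (now at pos=20)
pos=20: enter STRING mode
pos=20: emit STR "yes" (now at pos=25)
pos=26: enter STRING mode
pos=26: emit STR "ok" (now at pos=30)
pos=30: emit NUM '5' (now at pos=31)
pos=32: emit ID 'tmp' (now at pos=35)
DONE. 6 tokens: [ID, NUM, STR, STR, NUM, ID]

Answer: 6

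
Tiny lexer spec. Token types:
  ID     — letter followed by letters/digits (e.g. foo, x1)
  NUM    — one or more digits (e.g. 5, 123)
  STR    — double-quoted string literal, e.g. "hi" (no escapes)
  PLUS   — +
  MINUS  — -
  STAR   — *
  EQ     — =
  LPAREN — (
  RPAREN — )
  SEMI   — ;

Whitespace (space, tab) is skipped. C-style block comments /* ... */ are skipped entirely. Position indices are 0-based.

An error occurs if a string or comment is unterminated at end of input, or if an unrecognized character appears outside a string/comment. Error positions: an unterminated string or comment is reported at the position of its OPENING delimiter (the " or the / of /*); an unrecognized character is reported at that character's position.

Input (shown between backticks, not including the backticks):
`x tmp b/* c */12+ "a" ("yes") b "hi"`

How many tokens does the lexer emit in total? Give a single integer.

pos=0: emit ID 'x' (now at pos=1)
pos=2: emit ID 'tmp' (now at pos=5)
pos=6: emit ID 'b' (now at pos=7)
pos=7: enter COMMENT mode (saw '/*')
exit COMMENT mode (now at pos=14)
pos=14: emit NUM '12' (now at pos=16)
pos=16: emit PLUS '+'
pos=18: enter STRING mode
pos=18: emit STR "a" (now at pos=21)
pos=22: emit LPAREN '('
pos=23: enter STRING mode
pos=23: emit STR "yes" (now at pos=28)
pos=28: emit RPAREN ')'
pos=30: emit ID 'b' (now at pos=31)
pos=32: enter STRING mode
pos=32: emit STR "hi" (now at pos=36)
DONE. 11 tokens: [ID, ID, ID, NUM, PLUS, STR, LPAREN, STR, RPAREN, ID, STR]

Answer: 11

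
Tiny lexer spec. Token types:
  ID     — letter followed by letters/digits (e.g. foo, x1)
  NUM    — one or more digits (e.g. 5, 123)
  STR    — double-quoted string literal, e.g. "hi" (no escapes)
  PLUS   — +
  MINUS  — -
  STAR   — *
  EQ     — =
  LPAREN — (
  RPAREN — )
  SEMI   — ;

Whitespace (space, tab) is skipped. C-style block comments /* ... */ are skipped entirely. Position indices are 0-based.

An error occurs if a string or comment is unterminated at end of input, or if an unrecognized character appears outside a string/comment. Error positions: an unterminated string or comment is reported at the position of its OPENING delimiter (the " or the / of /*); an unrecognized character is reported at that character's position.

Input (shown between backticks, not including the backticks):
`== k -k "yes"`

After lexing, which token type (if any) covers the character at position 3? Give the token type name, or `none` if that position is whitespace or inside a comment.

Answer: ID

Derivation:
pos=0: emit EQ '='
pos=1: emit EQ '='
pos=3: emit ID 'k' (now at pos=4)
pos=5: emit MINUS '-'
pos=6: emit ID 'k' (now at pos=7)
pos=8: enter STRING mode
pos=8: emit STR "yes" (now at pos=13)
DONE. 6 tokens: [EQ, EQ, ID, MINUS, ID, STR]
Position 3: char is 'k' -> ID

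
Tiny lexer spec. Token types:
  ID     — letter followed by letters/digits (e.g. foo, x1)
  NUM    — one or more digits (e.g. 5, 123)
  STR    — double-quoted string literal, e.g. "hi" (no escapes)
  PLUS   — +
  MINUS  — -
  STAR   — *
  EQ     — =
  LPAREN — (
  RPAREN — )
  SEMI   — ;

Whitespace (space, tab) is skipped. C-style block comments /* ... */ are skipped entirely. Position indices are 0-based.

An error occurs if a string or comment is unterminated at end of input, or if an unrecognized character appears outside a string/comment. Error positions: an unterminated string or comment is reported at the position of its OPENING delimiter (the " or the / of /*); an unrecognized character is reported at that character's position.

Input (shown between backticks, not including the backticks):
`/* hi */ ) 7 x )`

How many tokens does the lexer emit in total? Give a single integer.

pos=0: enter COMMENT mode (saw '/*')
exit COMMENT mode (now at pos=8)
pos=9: emit RPAREN ')'
pos=11: emit NUM '7' (now at pos=12)
pos=13: emit ID 'x' (now at pos=14)
pos=15: emit RPAREN ')'
DONE. 4 tokens: [RPAREN, NUM, ID, RPAREN]

Answer: 4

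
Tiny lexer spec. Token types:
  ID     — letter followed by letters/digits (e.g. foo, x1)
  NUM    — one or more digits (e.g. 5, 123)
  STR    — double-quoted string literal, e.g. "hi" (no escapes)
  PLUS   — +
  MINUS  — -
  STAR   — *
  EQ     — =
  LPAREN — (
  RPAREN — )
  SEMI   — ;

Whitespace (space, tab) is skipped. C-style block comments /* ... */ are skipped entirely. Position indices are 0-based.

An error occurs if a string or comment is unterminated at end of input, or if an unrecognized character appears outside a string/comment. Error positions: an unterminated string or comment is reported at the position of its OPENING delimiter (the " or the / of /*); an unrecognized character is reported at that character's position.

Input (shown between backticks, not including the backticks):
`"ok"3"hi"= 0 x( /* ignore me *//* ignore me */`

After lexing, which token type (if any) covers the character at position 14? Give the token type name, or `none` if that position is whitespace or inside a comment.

Answer: LPAREN

Derivation:
pos=0: enter STRING mode
pos=0: emit STR "ok" (now at pos=4)
pos=4: emit NUM '3' (now at pos=5)
pos=5: enter STRING mode
pos=5: emit STR "hi" (now at pos=9)
pos=9: emit EQ '='
pos=11: emit NUM '0' (now at pos=12)
pos=13: emit ID 'x' (now at pos=14)
pos=14: emit LPAREN '('
pos=16: enter COMMENT mode (saw '/*')
exit COMMENT mode (now at pos=31)
pos=31: enter COMMENT mode (saw '/*')
exit COMMENT mode (now at pos=46)
DONE. 7 tokens: [STR, NUM, STR, EQ, NUM, ID, LPAREN]
Position 14: char is '(' -> LPAREN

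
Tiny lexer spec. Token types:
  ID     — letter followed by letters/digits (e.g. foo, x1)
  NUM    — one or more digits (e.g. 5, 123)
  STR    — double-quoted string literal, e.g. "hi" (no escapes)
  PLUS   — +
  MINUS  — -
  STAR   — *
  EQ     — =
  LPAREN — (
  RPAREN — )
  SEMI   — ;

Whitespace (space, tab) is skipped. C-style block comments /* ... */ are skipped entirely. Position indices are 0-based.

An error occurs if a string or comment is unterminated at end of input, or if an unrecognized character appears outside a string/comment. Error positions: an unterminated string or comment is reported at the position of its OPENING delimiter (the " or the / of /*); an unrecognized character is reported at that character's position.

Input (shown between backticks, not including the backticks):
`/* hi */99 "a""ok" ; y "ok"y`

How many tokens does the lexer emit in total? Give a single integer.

pos=0: enter COMMENT mode (saw '/*')
exit COMMENT mode (now at pos=8)
pos=8: emit NUM '99' (now at pos=10)
pos=11: enter STRING mode
pos=11: emit STR "a" (now at pos=14)
pos=14: enter STRING mode
pos=14: emit STR "ok" (now at pos=18)
pos=19: emit SEMI ';'
pos=21: emit ID 'y' (now at pos=22)
pos=23: enter STRING mode
pos=23: emit STR "ok" (now at pos=27)
pos=27: emit ID 'y' (now at pos=28)
DONE. 7 tokens: [NUM, STR, STR, SEMI, ID, STR, ID]

Answer: 7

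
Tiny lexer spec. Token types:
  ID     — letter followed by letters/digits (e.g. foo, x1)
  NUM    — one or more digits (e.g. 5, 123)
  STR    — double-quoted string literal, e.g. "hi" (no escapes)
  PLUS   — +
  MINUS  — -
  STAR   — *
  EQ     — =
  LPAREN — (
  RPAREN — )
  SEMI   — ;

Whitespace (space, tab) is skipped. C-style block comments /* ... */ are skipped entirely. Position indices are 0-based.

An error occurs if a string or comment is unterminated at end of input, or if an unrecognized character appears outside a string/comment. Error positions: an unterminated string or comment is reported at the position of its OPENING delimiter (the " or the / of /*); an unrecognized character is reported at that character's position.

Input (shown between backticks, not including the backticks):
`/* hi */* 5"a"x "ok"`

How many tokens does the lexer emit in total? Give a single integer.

pos=0: enter COMMENT mode (saw '/*')
exit COMMENT mode (now at pos=8)
pos=8: emit STAR '*'
pos=10: emit NUM '5' (now at pos=11)
pos=11: enter STRING mode
pos=11: emit STR "a" (now at pos=14)
pos=14: emit ID 'x' (now at pos=15)
pos=16: enter STRING mode
pos=16: emit STR "ok" (now at pos=20)
DONE. 5 tokens: [STAR, NUM, STR, ID, STR]

Answer: 5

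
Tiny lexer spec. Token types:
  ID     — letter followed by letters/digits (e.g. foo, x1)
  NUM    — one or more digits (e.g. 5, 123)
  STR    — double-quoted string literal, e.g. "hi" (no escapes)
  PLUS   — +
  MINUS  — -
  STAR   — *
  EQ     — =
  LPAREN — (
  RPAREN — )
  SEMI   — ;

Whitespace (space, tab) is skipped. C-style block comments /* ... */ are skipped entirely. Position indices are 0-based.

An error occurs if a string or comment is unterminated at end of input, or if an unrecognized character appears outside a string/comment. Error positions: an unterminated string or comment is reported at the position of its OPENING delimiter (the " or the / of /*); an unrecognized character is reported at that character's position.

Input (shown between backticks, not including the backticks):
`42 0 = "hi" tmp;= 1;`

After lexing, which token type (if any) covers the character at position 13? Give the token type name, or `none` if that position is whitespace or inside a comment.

pos=0: emit NUM '42' (now at pos=2)
pos=3: emit NUM '0' (now at pos=4)
pos=5: emit EQ '='
pos=7: enter STRING mode
pos=7: emit STR "hi" (now at pos=11)
pos=12: emit ID 'tmp' (now at pos=15)
pos=15: emit SEMI ';'
pos=16: emit EQ '='
pos=18: emit NUM '1' (now at pos=19)
pos=19: emit SEMI ';'
DONE. 9 tokens: [NUM, NUM, EQ, STR, ID, SEMI, EQ, NUM, SEMI]
Position 13: char is 'm' -> ID

Answer: ID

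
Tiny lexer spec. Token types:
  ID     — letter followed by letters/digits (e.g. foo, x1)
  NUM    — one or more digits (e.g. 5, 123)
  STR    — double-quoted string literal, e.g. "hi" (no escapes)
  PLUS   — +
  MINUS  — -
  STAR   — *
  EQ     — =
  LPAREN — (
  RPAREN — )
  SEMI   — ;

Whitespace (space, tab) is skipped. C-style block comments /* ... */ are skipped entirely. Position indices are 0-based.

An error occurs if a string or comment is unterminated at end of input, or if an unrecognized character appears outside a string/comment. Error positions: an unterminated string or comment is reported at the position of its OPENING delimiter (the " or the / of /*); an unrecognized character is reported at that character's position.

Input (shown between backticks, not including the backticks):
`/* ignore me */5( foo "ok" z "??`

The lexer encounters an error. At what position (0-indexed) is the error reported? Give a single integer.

pos=0: enter COMMENT mode (saw '/*')
exit COMMENT mode (now at pos=15)
pos=15: emit NUM '5' (now at pos=16)
pos=16: emit LPAREN '('
pos=18: emit ID 'foo' (now at pos=21)
pos=22: enter STRING mode
pos=22: emit STR "ok" (now at pos=26)
pos=27: emit ID 'z' (now at pos=28)
pos=29: enter STRING mode
pos=29: ERROR — unterminated string

Answer: 29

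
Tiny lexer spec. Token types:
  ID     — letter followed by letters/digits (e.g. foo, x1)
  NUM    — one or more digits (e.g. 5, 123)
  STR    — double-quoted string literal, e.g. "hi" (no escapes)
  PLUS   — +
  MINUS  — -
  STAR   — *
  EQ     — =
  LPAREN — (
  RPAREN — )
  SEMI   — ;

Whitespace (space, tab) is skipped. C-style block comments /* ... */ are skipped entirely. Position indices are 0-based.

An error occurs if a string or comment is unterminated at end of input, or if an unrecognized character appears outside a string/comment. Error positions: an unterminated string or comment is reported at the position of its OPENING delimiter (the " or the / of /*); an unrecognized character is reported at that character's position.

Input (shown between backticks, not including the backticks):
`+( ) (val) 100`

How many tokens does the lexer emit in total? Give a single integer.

pos=0: emit PLUS '+'
pos=1: emit LPAREN '('
pos=3: emit RPAREN ')'
pos=5: emit LPAREN '('
pos=6: emit ID 'val' (now at pos=9)
pos=9: emit RPAREN ')'
pos=11: emit NUM '100' (now at pos=14)
DONE. 7 tokens: [PLUS, LPAREN, RPAREN, LPAREN, ID, RPAREN, NUM]

Answer: 7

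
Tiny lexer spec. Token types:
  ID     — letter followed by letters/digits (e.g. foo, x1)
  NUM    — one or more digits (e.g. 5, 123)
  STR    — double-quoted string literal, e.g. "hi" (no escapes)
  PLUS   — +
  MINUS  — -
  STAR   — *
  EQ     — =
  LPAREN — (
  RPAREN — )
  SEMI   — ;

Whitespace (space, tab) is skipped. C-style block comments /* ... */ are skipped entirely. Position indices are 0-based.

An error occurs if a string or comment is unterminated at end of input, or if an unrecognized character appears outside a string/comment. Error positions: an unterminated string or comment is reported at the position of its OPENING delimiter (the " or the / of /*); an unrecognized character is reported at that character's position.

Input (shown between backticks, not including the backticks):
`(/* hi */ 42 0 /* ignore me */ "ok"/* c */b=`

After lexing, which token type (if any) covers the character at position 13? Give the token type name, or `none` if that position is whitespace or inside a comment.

Answer: NUM

Derivation:
pos=0: emit LPAREN '('
pos=1: enter COMMENT mode (saw '/*')
exit COMMENT mode (now at pos=9)
pos=10: emit NUM '42' (now at pos=12)
pos=13: emit NUM '0' (now at pos=14)
pos=15: enter COMMENT mode (saw '/*')
exit COMMENT mode (now at pos=30)
pos=31: enter STRING mode
pos=31: emit STR "ok" (now at pos=35)
pos=35: enter COMMENT mode (saw '/*')
exit COMMENT mode (now at pos=42)
pos=42: emit ID 'b' (now at pos=43)
pos=43: emit EQ '='
DONE. 6 tokens: [LPAREN, NUM, NUM, STR, ID, EQ]
Position 13: char is '0' -> NUM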